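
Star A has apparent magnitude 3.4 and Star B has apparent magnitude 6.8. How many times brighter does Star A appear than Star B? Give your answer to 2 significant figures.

23

Δm = 3.4 − (6.8) = -3.4
Flux ratio = 10^(−0.4 Δm) = 10^(−0.4 × -3.4) = 10^1.360 = 22.91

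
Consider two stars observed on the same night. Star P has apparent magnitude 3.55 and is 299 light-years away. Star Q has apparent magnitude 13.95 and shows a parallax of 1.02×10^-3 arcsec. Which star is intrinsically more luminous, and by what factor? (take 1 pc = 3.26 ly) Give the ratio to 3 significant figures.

Star P: d = 299 ly / 3.26 = 91.72 pc
Star P: M = m − 5 log₁₀ d + 5 = 3.55 − 5·1.9625 + 5 = -1.262
Star Q: d = 1/p = 1/1.02×10^-3″ = 980.4 pc
Star Q: M = m − 5 log₁₀ d + 5 = 13.95 − 5·2.9914 + 5 = 3.993
ΔM = M_P − M_Q = -1.262 − (3.993) = -5.255; smaller M is more luminous → Star P.
L ratio = 10^(0.4 |ΔM|) = 10^2.102 = 126.5

Star P is more luminous, by a factor of 127.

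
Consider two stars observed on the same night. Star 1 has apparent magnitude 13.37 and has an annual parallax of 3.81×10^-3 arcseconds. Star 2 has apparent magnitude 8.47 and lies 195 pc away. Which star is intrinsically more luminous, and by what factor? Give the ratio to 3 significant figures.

Star 1: d = 1/p = 1/3.81×10^-3″ = 262.5 pc
Star 1: M = m − 5 log₁₀ d + 5 = 13.37 − 5·2.4191 + 5 = 6.275
Star 2: M = m − 5 log₁₀ d + 5 = 8.47 − 5·2.2900 + 5 = 2.020
ΔM = M_1 − M_2 = 6.275 − (2.020) = 4.255; smaller M is more luminous → Star 2.
L ratio = 10^(0.4 |ΔM|) = 10^1.702 = 50.34

Star 2 is more luminous, by a factor of 50.3.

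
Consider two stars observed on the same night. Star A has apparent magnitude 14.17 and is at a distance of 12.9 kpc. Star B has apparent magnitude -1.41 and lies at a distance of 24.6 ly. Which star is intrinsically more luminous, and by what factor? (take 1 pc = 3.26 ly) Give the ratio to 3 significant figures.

Star A: d = 12.9 kpc = 12900 pc
Star A: M = m − 5 log₁₀ d + 5 = 14.17 − 5·4.1106 + 5 = -1.383
Star B: d = 24.6 ly / 3.26 = 7.546 pc
Star B: M = m − 5 log₁₀ d + 5 = -1.41 − 5·0.8777 + 5 = -0.799
ΔM = M_A − M_B = -1.383 − (-0.799) = -0.584; smaller M is more luminous → Star A.
L ratio = 10^(0.4 |ΔM|) = 10^0.234 = 1.713

Star A is more luminous, by a factor of 1.71.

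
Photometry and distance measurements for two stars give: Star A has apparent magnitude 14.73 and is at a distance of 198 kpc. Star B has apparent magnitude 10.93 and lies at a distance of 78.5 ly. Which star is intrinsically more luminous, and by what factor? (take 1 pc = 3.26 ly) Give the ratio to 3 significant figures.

Star A: d = 198 kpc = 198000 pc
Star A: M = m − 5 log₁₀ d + 5 = 14.73 − 5·5.2967 + 5 = -6.753
Star B: d = 78.5 ly / 3.26 = 24.08 pc
Star B: M = m − 5 log₁₀ d + 5 = 10.93 − 5·1.3817 + 5 = 9.022
ΔM = M_A − M_B = -6.753 − (9.022) = -15.775; smaller M is more luminous → Star A.
L ratio = 10^(0.4 |ΔM|) = 10^6.310 = 2.042×10^6

Star A is more luminous, by a factor of 2.04×10^6.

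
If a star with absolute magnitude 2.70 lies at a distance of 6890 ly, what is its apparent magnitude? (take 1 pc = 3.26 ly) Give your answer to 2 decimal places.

m ≈ 14.33

d = 6890 ly / 3.26 = 2113 pc
m = M + 5 log₁₀ d − 5 = 2.70 + 5·3.3250 − 5 = 14.325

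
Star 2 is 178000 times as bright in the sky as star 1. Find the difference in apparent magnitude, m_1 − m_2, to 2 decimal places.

Pogson: Δm = −2.5 log₁₀(ratio) = −2.5 log₁₀(178000) = −2.5 × 5.2504 = -13.126
Star 2 is brighter so has the smaller magnitude: m_1 − m_2 is positive.

m_1 − m_2 ≈ 13.13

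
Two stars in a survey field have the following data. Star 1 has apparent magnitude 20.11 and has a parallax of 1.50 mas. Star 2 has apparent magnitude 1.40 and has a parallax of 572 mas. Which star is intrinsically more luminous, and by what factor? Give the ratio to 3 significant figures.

Star 1: p = 1.50 mas = 1.50×10^-3″ → d = 1/p = 666.7 pc
Star 1: M = m − 5 log₁₀ d + 5 = 20.11 − 5·2.8239 + 5 = 10.990
Star 2: p = 572 mas = 0.572″ → d = 1/p = 1.748 pc
Star 2: M = m − 5 log₁₀ d + 5 = 1.40 − 5·0.2426 + 5 = 5.187
ΔM = M_1 − M_2 = 10.990 − (5.187) = 5.803; smaller M is more luminous → Star 2.
L ratio = 10^(0.4 |ΔM|) = 10^2.321 = 209.6

Star 2 is more luminous, by a factor of 210.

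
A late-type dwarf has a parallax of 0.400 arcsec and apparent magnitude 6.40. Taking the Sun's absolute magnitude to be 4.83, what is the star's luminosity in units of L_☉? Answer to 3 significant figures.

d = 1/p = 1/0.400″ = 2.500 pc
M = m − 5 log₁₀ d + 5 = 6.40 − 5·0.3979 + 5 = 9.410
M − M_☉ = 9.410 − 4.83 = 4.580
L/L_☉ = 10^(−0.4 × 4.580) = 0.01472

L/L_☉ ≈ 0.0147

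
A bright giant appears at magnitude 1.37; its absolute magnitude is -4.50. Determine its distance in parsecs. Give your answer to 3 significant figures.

Distance modulus: m − M = 1.37 − (-4.50) = 5.870
m − M = 5 log₁₀ d − 5
log₁₀ d = (m − M)/5 + 1 = 2.1740
d = 10^2.1740 = 149.3 pc

d ≈ 149 pc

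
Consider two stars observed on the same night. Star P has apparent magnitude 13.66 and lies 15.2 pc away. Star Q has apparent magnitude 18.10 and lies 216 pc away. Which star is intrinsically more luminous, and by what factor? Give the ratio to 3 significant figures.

Star P: M = m − 5 log₁₀ d + 5 = 13.66 − 5·1.1818 + 5 = 12.751
Star Q: M = m − 5 log₁₀ d + 5 = 18.10 − 5·2.3345 + 5 = 11.428
ΔM = M_P − M_Q = 12.751 − (11.428) = 1.323; smaller M is more luminous → Star Q.
L ratio = 10^(0.4 |ΔM|) = 10^0.529 = 3.382

Star Q is more luminous, by a factor of 3.38.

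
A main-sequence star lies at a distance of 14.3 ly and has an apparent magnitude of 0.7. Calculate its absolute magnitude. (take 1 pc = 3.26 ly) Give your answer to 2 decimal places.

M ≈ 2.49

d = 14.3 ly / 3.26 = 4.387 pc
5 log₁₀(d/10 pc) = 5 log₁₀(4.387) − 5 = -1.789
M = m − 5 log₁₀(d/10) = 0.7 + 1.789 = 2.489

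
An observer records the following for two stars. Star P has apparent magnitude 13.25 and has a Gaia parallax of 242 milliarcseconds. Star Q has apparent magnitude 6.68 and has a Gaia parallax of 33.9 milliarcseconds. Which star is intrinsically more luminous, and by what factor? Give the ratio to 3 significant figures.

Star P: p = 242 mas = 0.242″ → d = 1/p = 4.132 pc
Star P: M = m − 5 log₁₀ d + 5 = 13.25 − 5·0.6162 + 5 = 15.169
Star Q: p = 33.9 mas = 0.0339″ → d = 1/p = 29.50 pc
Star Q: M = m − 5 log₁₀ d + 5 = 6.68 − 5·1.4698 + 5 = 4.331
ΔM = M_P − M_Q = 15.169 − (4.331) = 10.838; smaller M is more luminous → Star Q.
L ratio = 10^(0.4 |ΔM|) = 10^4.335 = 21640

Star Q is more luminous, by a factor of 21600.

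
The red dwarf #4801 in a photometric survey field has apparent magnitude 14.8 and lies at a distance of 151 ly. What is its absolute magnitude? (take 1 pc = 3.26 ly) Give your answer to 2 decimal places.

d = 151 ly / 3.26 = 46.32 pc
5 log₁₀(d/10 pc) = 5 log₁₀(46.32) − 5 = 3.329
M = m − 5 log₁₀(d/10) = 14.8 − 3.329 = 11.471

M ≈ 11.47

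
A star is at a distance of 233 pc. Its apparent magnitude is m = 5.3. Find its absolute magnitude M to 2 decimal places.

M ≈ -1.54

5 log₁₀(d/10 pc) = 5 log₁₀(233.0) − 5 = 6.837
M = m − 5 log₁₀(d/10) = 5.3 − 6.837 = -1.537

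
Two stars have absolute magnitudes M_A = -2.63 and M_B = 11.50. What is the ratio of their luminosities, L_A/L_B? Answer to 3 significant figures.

ΔM = M_A − M_B = -14.13
L_A/L_B = 10^(−0.4 ΔM) = 10^5.652 = 448700

L_A/L_B ≈ 449000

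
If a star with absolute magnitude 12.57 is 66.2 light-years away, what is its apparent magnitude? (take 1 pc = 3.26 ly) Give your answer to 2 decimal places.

m ≈ 14.11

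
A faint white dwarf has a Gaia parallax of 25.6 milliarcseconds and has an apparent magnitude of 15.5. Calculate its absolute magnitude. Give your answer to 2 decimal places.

M ≈ 12.54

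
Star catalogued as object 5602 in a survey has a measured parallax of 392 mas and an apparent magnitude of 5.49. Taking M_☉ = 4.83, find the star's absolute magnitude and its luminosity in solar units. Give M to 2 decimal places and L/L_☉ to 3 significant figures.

d = 1/p = 1000/392 mas = 2.551 pc
M = m − 5 log₁₀ d + 5 = 5.49 − 5·0.4067 + 5 = 8.456
M − M_☉ = 8.456 − 4.83 = 3.626
L/L_☉ = 10^(−0.4 × 3.626) = 0.03543

M ≈ 8.46; L/L_☉ ≈ 0.0354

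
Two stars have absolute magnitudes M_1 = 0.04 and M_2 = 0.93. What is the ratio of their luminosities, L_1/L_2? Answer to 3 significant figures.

ΔM = M_1 − M_2 = -0.89
L_1/L_2 = 10^(−0.4 ΔM) = 10^0.356 = 2.270

L_1/L_2 ≈ 2.27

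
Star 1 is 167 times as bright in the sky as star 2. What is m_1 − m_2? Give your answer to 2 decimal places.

m_1 − m_2 ≈ -5.56

Pogson: Δm = −2.5 log₁₀(ratio) = −2.5 log₁₀(167) = −2.5 × 2.2227 = -5.557
Star 1 is brighter, so it has the smaller magnitude: the difference is negative.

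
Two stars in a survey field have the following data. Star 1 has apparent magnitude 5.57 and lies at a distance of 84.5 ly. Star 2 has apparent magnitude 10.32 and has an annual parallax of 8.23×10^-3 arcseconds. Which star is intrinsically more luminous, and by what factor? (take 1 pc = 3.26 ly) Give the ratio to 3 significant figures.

Star 1: d = 84.5 ly / 3.26 = 25.92 pc
Star 1: M = m − 5 log₁₀ d + 5 = 5.57 − 5·1.4136 + 5 = 3.502
Star 2: d = 1/p = 1/8.23×10^-3″ = 121.5 pc
Star 2: M = m − 5 log₁₀ d + 5 = 10.32 − 5·2.0846 + 5 = 4.897
ΔM = M_1 − M_2 = 3.502 − (4.897) = -1.395; smaller M is more luminous → Star 1.
L ratio = 10^(0.4 |ΔM|) = 10^0.558 = 3.615

Star 1 is more luminous, by a factor of 3.61.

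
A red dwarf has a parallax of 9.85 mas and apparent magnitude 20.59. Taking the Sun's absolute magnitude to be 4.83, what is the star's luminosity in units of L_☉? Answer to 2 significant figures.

L/L_☉ ≈ 5.1×10^-5

d = 1/p = 1000/9.85 mas = 101.5 pc
M = m − 5 log₁₀ d + 5 = 20.59 − 5·2.0066 + 5 = 15.557
M − M_☉ = 15.557 − 4.83 = 10.727
L/L_☉ = 10^(−0.4 × 10.727) = 5.118×10^-5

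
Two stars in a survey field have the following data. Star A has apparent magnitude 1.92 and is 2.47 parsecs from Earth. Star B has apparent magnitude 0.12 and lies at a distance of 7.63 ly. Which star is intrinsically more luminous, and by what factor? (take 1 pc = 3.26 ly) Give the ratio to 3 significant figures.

Star B is more luminous, by a factor of 4.71.

Star A: M = m − 5 log₁₀ d + 5 = 1.92 − 5·0.3927 + 5 = 4.957
Star B: d = 7.63 ly / 3.26 = 2.340 pc
Star B: M = m − 5 log₁₀ d + 5 = 0.12 − 5·0.3693 + 5 = 3.273
ΔM = M_A − M_B = 4.957 − (3.273) = 1.683; smaller M is more luminous → Star B.
L ratio = 10^(0.4 |ΔM|) = 10^0.673 = 4.712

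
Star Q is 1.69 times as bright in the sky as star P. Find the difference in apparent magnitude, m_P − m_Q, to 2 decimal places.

Pogson: Δm = −2.5 log₁₀(ratio) = −2.5 log₁₀(1.69) = −2.5 × 0.2279 = -0.570
Star Q is brighter so has the smaller magnitude: m_P − m_Q is positive.

m_P − m_Q ≈ 0.57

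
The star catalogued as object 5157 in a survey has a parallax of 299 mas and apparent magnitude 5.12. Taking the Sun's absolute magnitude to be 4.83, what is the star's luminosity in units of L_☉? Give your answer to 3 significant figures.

d = 1/p = 1000/299 mas = 3.344 pc
M = m − 5 log₁₀ d + 5 = 5.12 − 5·0.5243 + 5 = 7.498
M − M_☉ = 7.498 − 4.83 = 2.668
L/L_☉ = 10^(−0.4 × 2.668) = 0.08564

L/L_☉ ≈ 0.0856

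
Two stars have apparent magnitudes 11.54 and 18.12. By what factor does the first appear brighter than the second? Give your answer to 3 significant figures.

Magnitude difference = -6.58
Flux ratio = 10^(−0.4 Δm) = 10^(−0.4 × -6.58) = 10^2.632 = 428.5

429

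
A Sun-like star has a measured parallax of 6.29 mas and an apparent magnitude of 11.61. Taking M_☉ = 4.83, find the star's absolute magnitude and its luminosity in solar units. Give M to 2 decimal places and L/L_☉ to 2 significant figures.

d = 1/p = 1000/6.29 mas = 159.0 pc
M = m − 5 log₁₀ d + 5 = 11.61 − 5·2.2013 + 5 = 5.603
M − M_☉ = 5.603 − 4.83 = 0.773
L/L_☉ = 10^(−0.4 × 0.773) = 0.4906

M ≈ 5.60; L/L_☉ ≈ 0.49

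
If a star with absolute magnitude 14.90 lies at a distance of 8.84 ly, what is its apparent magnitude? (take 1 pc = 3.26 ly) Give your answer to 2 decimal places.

m ≈ 12.07

d = 8.84 ly / 3.26 = 2.712 pc
m = M + 5 log₁₀ d − 5 = 14.90 + 5·0.4332 − 5 = 12.066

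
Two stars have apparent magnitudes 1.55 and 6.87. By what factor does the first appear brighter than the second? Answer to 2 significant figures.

130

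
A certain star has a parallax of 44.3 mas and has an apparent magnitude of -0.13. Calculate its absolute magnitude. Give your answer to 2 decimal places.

M ≈ -1.90

p = 44.3 mas = 0.0443″ → d = 1/p = 22.57 pc
5 log₁₀(d/10 pc) = 5 log₁₀(22.57) − 5 = 1.768
M = m − 5 log₁₀(d/10) = -0.13 − 1.768 = -1.898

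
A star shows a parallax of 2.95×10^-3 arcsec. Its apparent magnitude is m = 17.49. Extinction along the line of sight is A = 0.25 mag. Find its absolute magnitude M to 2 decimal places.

d = 1/p = 1/2.95×10^-3″ = 339.0 pc
5 log₁₀(d/10 pc) = 5 log₁₀(339.0) − 5 = 7.651
M = m − 5 log₁₀(d/10) − A = 17.49 − 7.651 − 0.25 = 9.589

M ≈ 9.59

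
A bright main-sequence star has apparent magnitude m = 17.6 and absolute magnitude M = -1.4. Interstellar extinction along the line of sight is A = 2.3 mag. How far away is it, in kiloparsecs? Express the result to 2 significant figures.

d ≈ 22 kpc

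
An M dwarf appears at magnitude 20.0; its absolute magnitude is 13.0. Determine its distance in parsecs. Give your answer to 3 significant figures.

d ≈ 251 pc

Distance modulus: m − M = 20.0 − (13.0) = 7.000
m − M = 5 log₁₀ d − 5
log₁₀ d = (m − M)/5 + 1 = 2.4000
d = 10^2.4000 = 251.2 pc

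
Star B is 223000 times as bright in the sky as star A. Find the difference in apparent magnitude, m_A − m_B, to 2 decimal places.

m_A − m_B ≈ 13.37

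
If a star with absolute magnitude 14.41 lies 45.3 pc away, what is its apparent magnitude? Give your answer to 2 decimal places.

m = M + 5 log₁₀ d − 5 = 14.41 + 5·1.6561 − 5 = 17.690

m ≈ 17.69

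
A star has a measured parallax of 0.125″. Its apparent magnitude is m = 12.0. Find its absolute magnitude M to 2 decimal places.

M ≈ 12.48

d = 1/p = 1/0.125″ = 8.000 pc
5 log₁₀(d/10 pc) = 5 log₁₀(8.000) − 5 = -0.485
M = m − 5 log₁₀(d/10) = 12.0 + 0.485 = 12.485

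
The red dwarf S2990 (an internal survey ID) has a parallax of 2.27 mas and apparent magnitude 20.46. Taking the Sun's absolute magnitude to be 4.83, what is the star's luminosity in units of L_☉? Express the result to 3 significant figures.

d = 1/p = 1000/2.27 mas = 440.5 pc
M = m − 5 log₁₀ d + 5 = 20.46 − 5·2.6440 + 5 = 12.240
M − M_☉ = 12.240 − 4.83 = 7.410
L/L_☉ = 10^(−0.4 × 7.410) = 1.086×10^-3

L/L_☉ ≈ 1.09×10^-3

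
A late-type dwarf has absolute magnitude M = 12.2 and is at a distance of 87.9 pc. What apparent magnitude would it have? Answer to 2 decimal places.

m = M + 5 log₁₀ d − 5 = 12.2 + 5·1.9440 − 5 = 16.920

m ≈ 16.92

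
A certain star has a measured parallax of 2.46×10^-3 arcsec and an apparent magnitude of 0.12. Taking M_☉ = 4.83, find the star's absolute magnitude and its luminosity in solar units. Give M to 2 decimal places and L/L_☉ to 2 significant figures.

M ≈ -7.93; L/L_☉ ≈ 130000

d = 1/p = 1/2.46×10^-3″ = 406.5 pc
M = m − 5 log₁₀ d + 5 = 0.12 − 5·2.6091 + 5 = -7.925
M − M_☉ = -7.925 − 4.83 = -12.755
L/L_☉ = 10^(−0.4 × -12.755) = 126500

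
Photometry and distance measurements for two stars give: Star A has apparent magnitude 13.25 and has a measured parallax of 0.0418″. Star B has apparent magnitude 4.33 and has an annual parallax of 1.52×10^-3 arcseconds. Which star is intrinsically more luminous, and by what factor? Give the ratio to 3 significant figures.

Star B is more luminous, by a factor of 2.80×10^6.

Star A: d = 1/p = 1/0.0418″ = 23.92 pc
Star A: M = m − 5 log₁₀ d + 5 = 13.25 − 5·1.3788 + 5 = 11.356
Star B: d = 1/p = 1/1.52×10^-3″ = 657.9 pc
Star B: M = m − 5 log₁₀ d + 5 = 4.33 − 5·2.8182 + 5 = -4.761
ΔM = M_A − M_B = 11.356 − (-4.761) = 16.117; smaller M is more luminous → Star B.
L ratio = 10^(0.4 |ΔM|) = 10^6.447 = 2.797×10^6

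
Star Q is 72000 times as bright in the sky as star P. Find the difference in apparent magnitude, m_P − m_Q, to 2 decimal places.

Pogson: Δm = −2.5 log₁₀(ratio) = −2.5 log₁₀(72000) = −2.5 × 4.8573 = -12.143
Star Q is brighter so has the smaller magnitude: m_P − m_Q is positive.

m_P − m_Q ≈ 12.14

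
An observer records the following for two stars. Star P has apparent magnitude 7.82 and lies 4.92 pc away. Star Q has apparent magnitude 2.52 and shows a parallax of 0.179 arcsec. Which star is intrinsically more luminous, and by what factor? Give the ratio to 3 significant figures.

Star P: M = m − 5 log₁₀ d + 5 = 7.82 − 5·0.6920 + 5 = 9.360
Star Q: d = 1/p = 1/0.179″ = 5.587 pc
Star Q: M = m − 5 log₁₀ d + 5 = 2.52 − 5·0.7471 + 5 = 3.784
ΔM = M_P − M_Q = 9.360 − (3.784) = 5.576; smaller M is more luminous → Star Q.
L ratio = 10^(0.4 |ΔM|) = 10^2.230 = 170.0

Star Q is more luminous, by a factor of 170.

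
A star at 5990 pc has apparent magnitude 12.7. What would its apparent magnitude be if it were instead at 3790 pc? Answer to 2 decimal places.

m ≈ 11.71

Flux ∝ 1/d², so Δm = 5 log₁₀(d₂/d₁) = 5 log₁₀(3790/5990) = -0.994
m₂ = m₁ + Δm = 12.7 + (-0.994) = 11.706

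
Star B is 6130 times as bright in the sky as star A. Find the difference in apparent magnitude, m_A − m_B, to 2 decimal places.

Pogson: Δm = −2.5 log₁₀(ratio) = −2.5 log₁₀(6130) = −2.5 × 3.7875 = -9.469
Star B is brighter so has the smaller magnitude: m_A − m_B is positive.

m_A − m_B ≈ 9.47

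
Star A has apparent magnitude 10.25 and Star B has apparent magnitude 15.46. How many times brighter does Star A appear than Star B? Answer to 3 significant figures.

Δm = 10.25 − (15.46) = -5.21
Flux ratio = 10^(−0.4 Δm) = 10^(−0.4 × -5.21) = 10^2.084 = 121.3

121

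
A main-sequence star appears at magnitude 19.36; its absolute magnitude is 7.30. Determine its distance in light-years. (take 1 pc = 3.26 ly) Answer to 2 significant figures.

d ≈ 8400 ly

μ = m − M = 12.060
m − M = 5 log₁₀ d − 5
log₁₀ d = (m − M)/5 + 1 = 3.4120
d = 10^3.4120 = 2582 pc
= 8418 ly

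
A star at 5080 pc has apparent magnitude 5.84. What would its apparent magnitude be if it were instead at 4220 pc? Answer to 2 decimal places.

Flux ∝ 1/d², so Δm = 5 log₁₀(d₂/d₁) = 5 log₁₀(4220/5080) = -0.403
m₂ = m₁ + Δm = 5.84 + (-0.403) = 5.437

m ≈ 5.44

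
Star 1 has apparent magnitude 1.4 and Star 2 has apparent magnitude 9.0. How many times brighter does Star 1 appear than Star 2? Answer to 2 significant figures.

Magnitude difference = -7.6
Flux ratio = 10^(−0.4 Δm) = 10^(−0.4 × -7.6) = 10^3.040 = 1096

1100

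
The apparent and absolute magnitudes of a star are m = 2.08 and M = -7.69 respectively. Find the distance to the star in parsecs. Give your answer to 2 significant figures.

μ = m − M = 9.770
m − M = 5 log₁₀ d − 5
log₁₀ d = (m − M)/5 + 1 = 2.9540
d = 10^2.9540 = 899.5 pc

d ≈ 900 pc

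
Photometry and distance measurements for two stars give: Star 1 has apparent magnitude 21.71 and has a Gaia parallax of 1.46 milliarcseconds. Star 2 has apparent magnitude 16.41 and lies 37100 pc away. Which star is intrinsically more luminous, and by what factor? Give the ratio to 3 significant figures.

Star 1: p = 1.46 mas = 1.46×10^-3″ → d = 1/p = 684.9 pc
Star 1: M = m − 5 log₁₀ d + 5 = 21.71 − 5·2.8356 + 5 = 12.532
Star 2: M = m − 5 log₁₀ d + 5 = 16.41 − 5·4.5694 + 5 = -1.437
ΔM = M_1 − M_2 = 12.532 − (-1.437) = 13.969; smaller M is more luminous → Star 2.
L ratio = 10^(0.4 |ΔM|) = 10^5.587 = 386800

Star 2 is more luminous, by a factor of 387000.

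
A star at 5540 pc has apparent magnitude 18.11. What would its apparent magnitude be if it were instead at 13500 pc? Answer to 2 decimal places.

m ≈ 20.04

Flux ∝ 1/d², so Δm = 5 log₁₀(d₂/d₁) = 5 log₁₀(13500/5540) = 1.934
m₂ = m₁ + Δm = 18.11 + (1.934) = 20.044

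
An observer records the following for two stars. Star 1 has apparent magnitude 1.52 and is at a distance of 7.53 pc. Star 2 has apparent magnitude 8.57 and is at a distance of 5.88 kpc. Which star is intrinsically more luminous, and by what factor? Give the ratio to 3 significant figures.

Star 2 is more luminous, by a factor of 923.

Star 1: M = m − 5 log₁₀ d + 5 = 1.52 − 5·0.8768 + 5 = 2.136
Star 2: d = 5.88 kpc = 5880 pc
Star 2: M = m − 5 log₁₀ d + 5 = 8.57 − 5·3.7694 + 5 = -5.277
ΔM = M_1 − M_2 = 2.136 − (-5.277) = 7.413; smaller M is more luminous → Star 2.
L ratio = 10^(0.4 |ΔM|) = 10^2.965 = 922.9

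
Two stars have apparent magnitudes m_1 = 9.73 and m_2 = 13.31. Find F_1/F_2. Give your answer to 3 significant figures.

F_1/F_2 ≈ 27.0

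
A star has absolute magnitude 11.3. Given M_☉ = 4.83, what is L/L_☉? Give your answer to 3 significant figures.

L/L_☉ ≈ 2.58×10^-3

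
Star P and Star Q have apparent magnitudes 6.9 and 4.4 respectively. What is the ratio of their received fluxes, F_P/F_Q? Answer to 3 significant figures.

Magnitude difference = 2.5
Flux ratio = 10^(−0.4 Δm) = 10^(−0.4 × 2.5) = 10^-1.000 = 0.1000

F_P/F_Q ≈ 0.100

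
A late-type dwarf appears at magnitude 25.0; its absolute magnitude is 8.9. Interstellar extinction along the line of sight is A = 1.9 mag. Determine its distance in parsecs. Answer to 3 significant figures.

d ≈ 6920 pc

m − M = 5 log₁₀(d/10 pc) + A  ⇒  25.0 − (8.9) − 1.9 = 5 log₁₀(d/10)
14.200 = 5 log₁₀(d/10)
log₁₀ d = (m − M − A)/5 + 1 = 3.8400
d = 10^3.8400 = 6918 pc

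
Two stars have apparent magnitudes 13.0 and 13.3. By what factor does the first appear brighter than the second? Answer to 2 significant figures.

Magnitude difference = -0.3
Flux ratio = 10^(−0.4 Δm) = 10^(−0.4 × -0.3) = 10^0.120 = 1.318

1.3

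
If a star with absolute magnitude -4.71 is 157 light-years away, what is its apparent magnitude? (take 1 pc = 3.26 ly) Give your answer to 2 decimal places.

m ≈ -1.30

d = 157 ly / 3.26 = 48.16 pc
m = M + 5 log₁₀ d − 5 = -4.71 + 5·1.6827 − 5 = -1.297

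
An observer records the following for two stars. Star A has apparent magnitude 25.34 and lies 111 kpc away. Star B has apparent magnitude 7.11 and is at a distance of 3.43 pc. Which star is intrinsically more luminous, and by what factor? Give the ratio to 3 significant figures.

Star A is more luminous, by a factor of 53.5.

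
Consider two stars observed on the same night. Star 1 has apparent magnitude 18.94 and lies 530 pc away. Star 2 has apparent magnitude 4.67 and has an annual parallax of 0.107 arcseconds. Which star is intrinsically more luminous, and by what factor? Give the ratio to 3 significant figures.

Star 1: M = m − 5 log₁₀ d + 5 = 18.94 − 5·2.7243 + 5 = 10.319
Star 2: d = 1/p = 1/0.107″ = 9.346 pc
Star 2: M = m − 5 log₁₀ d + 5 = 4.67 − 5·0.9706 + 5 = 4.817
ΔM = M_1 − M_2 = 10.319 − (4.817) = 5.502; smaller M is more luminous → Star 2.
L ratio = 10^(0.4 |ΔM|) = 10^2.201 = 158.7

Star 2 is more luminous, by a factor of 159.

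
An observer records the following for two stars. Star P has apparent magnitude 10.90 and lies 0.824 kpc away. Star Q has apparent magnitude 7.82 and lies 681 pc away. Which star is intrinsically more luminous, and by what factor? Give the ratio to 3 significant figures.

Star P: d = 0.824 kpc = 824.0 pc
Star P: M = m − 5 log₁₀ d + 5 = 10.90 − 5·2.9159 + 5 = 1.320
Star Q: M = m − 5 log₁₀ d + 5 = 7.82 − 5·2.8331 + 5 = -1.346
ΔM = M_P − M_Q = 1.320 − (-1.346) = 2.666; smaller M is more luminous → Star Q.
L ratio = 10^(0.4 |ΔM|) = 10^1.066 = 11.65

Star Q is more luminous, by a factor of 11.7.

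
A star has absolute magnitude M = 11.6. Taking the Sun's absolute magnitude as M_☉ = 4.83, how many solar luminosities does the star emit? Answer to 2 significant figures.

M − M_☉ = 11.6 − 4.83 = 6.770
L/L_☉ = 10^(−0.4 (M − M_☉)) = 10^-2.708 = 1.959×10^-3

L/L_☉ ≈ 2.0×10^-3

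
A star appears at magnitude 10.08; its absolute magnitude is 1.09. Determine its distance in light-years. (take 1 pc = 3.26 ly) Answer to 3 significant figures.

d ≈ 2050 ly

μ = m − M = 8.990
m − M = 5 log₁₀ d − 5
log₁₀ d = (m − M)/5 + 1 = 2.7980
d = 10^2.7980 = 628.1 pc
= 2047 ly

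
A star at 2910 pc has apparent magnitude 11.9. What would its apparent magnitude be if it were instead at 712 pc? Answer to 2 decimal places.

m ≈ 8.84

Flux ∝ 1/d², so Δm = 5 log₁₀(d₂/d₁) = 5 log₁₀(712/2910) = -3.057
m₂ = m₁ + Δm = 11.9 + (-3.057) = 8.843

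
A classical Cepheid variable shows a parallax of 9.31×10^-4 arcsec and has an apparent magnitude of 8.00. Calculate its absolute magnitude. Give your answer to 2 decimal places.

M ≈ -2.16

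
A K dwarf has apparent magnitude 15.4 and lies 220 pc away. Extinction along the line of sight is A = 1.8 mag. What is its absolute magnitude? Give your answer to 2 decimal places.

M ≈ 6.89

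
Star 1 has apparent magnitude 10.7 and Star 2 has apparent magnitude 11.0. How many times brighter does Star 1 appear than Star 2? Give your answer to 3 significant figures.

Magnitude difference = -0.3
Flux ratio = 10^(−0.4 Δm) = 10^(−0.4 × -0.3) = 10^0.120 = 1.318

1.32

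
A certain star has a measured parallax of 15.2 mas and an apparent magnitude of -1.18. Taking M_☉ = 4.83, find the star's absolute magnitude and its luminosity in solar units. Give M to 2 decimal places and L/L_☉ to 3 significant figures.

M ≈ -5.27; L/L_☉ ≈ 11000

d = 1/p = 1000/15.2 mas = 65.79 pc
M = m − 5 log₁₀ d + 5 = -1.18 − 5·1.8182 + 5 = -5.271
M − M_☉ = -5.271 − 4.83 = -10.101
L/L_☉ = 10^(−0.4 × -10.101) = 10970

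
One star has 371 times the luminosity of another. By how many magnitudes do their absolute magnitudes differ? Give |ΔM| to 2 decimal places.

|ΔM| ≈ 6.42

Pogson: ΔM = −2.5 log₁₀(ratio) = −2.5 log₁₀(371) = −2.5 × 2.5694 = -6.423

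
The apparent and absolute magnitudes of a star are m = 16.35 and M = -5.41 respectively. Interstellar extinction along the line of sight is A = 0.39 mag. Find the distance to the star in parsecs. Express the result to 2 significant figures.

m − M = 5 log₁₀(d/10 pc) + A  ⇒  16.35 − (-5.41) − 0.39 = 5 log₁₀(d/10)
21.370 = 5 log₁₀(d/10)
log₁₀ d = (m − M − A)/5 + 1 = 5.2740
d = 10^5.2740 = 187900 pc

d ≈ 190000 pc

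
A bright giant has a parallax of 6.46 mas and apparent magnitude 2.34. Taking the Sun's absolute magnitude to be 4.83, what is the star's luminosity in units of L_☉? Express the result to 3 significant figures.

L/L_☉ ≈ 2370

d = 1/p = 1000/6.46 mas = 154.8 pc
M = m − 5 log₁₀ d + 5 = 2.34 − 5·2.1898 + 5 = -3.609
M − M_☉ = -3.609 − 4.83 = -8.439
L/L_☉ = 10^(−0.4 × -8.439) = 2374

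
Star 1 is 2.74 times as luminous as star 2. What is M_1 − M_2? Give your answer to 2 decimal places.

Pogson: ΔM = −2.5 log₁₀(ratio) = −2.5 log₁₀(2.74) = −2.5 × 0.4378 = -1.094
Star 1 is brighter, so it has the smaller magnitude: the difference is negative.

M_1 − M_2 ≈ -1.09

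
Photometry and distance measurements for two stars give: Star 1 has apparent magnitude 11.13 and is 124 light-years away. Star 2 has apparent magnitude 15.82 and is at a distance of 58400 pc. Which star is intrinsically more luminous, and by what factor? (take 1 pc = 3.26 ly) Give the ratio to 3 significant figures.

Star 2 is more luminous, by a factor of 31400.

Star 1: d = 124 ly / 3.26 = 38.04 pc
Star 1: M = m − 5 log₁₀ d + 5 = 11.13 − 5·1.5802 + 5 = 8.229
Star 2: M = m − 5 log₁₀ d + 5 = 15.82 − 5·4.7664 + 5 = -3.012
ΔM = M_1 − M_2 = 8.229 − (-3.012) = 11.241; smaller M is more luminous → Star 2.
L ratio = 10^(0.4 |ΔM|) = 10^4.496 = 31360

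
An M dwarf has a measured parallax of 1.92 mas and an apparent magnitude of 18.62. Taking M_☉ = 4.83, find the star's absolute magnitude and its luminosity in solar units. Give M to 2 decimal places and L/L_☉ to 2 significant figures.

M ≈ 10.04; L/L_☉ ≈ 8.3×10^-3

d = 1/p = 1000/1.92 mas = 520.8 pc
M = m − 5 log₁₀ d + 5 = 18.62 − 5·2.7167 + 5 = 10.037
M − M_☉ = 10.037 − 4.83 = 5.207
L/L_☉ = 10^(−0.4 × 5.207) = 8.268×10^-3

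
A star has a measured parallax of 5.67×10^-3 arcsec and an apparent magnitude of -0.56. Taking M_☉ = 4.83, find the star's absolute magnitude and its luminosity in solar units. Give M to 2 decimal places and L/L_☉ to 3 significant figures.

d = 1/p = 1/5.67×10^-3″ = 176.4 pc
M = m − 5 log₁₀ d + 5 = -0.56 − 5·2.2464 + 5 = -6.792
M − M_☉ = -6.792 − 4.83 = -11.622
L/L_☉ = 10^(−0.4 × -11.622) = 44550

M ≈ -6.79; L/L_☉ ≈ 44500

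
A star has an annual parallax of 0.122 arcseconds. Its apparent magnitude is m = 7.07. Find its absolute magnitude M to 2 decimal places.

M ≈ 7.50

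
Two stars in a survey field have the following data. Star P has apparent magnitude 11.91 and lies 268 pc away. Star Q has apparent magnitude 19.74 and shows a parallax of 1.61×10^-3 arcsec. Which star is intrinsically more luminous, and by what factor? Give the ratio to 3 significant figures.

Star P is more luminous, by a factor of 252.

Star P: M = m − 5 log₁₀ d + 5 = 11.91 − 5·2.4281 + 5 = 4.769
Star Q: d = 1/p = 1/1.61×10^-3″ = 621.1 pc
Star Q: M = m − 5 log₁₀ d + 5 = 19.74 − 5·2.7932 + 5 = 10.774
ΔM = M_P − M_Q = 4.769 − (10.774) = -6.005; smaller M is more luminous → Star P.
L ratio = 10^(0.4 |ΔM|) = 10^2.402 = 252.3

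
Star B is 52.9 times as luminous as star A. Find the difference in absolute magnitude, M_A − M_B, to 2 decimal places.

M_A − M_B ≈ 4.31

Pogson: ΔM = −2.5 log₁₀(ratio) = −2.5 log₁₀(52.9) = −2.5 × 1.7235 = -4.309
Star B is brighter so has the smaller magnitude: M_A − M_B is positive.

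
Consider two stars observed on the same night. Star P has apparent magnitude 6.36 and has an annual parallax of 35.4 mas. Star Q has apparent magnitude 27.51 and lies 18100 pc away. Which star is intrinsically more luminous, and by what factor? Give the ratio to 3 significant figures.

Star P: p = 35.4 mas = 0.0354″ → d = 1/p = 28.25 pc
Star P: M = m − 5 log₁₀ d + 5 = 6.36 − 5·1.4510 + 5 = 4.105
Star Q: M = m − 5 log₁₀ d + 5 = 27.51 − 5·4.2577 + 5 = 11.222
ΔM = M_P − M_Q = 4.105 − (11.222) = -7.117; smaller M is more luminous → Star P.
L ratio = 10^(0.4 |ΔM|) = 10^2.847 = 702.5

Star P is more luminous, by a factor of 702.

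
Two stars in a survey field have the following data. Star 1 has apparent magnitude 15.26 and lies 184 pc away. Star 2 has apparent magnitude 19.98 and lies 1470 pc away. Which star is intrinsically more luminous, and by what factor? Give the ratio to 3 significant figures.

Star 1 is more luminous, by a factor of 1.21.

Star 1: M = m − 5 log₁₀ d + 5 = 15.26 − 5·2.2648 + 5 = 8.936
Star 2: M = m − 5 log₁₀ d + 5 = 19.98 − 5·3.1673 + 5 = 9.143
ΔM = M_1 − M_2 = 8.936 − (9.143) = -0.208; smaller M is more luminous → Star 1.
L ratio = 10^(0.4 |ΔM|) = 10^0.083 = 1.211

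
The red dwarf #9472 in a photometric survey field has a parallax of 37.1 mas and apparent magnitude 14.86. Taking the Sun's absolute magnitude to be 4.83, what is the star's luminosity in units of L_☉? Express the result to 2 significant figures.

L/L_☉ ≈ 7.1×10^-4

d = 1/p = 1000/37.1 mas = 26.95 pc
M = m − 5 log₁₀ d + 5 = 14.86 − 5·1.4306 + 5 = 12.707
M − M_☉ = 12.707 − 4.83 = 7.877
L/L_☉ = 10^(−0.4 × 7.877) = 7.067×10^-4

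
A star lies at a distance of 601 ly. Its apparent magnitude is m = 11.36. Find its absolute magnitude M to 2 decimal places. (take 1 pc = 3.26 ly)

d = 601 ly / 3.26 = 184.4 pc
5 log₁₀(d/10 pc) = 5 log₁₀(184.4) − 5 = 6.328
M = m − 5 log₁₀(d/10) = 11.36 − 6.328 = 5.032

M ≈ 5.03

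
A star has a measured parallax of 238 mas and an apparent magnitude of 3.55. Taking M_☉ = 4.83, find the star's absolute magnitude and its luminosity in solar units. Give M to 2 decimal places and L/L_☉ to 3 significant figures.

M ≈ 5.43; L/L_☉ ≈ 0.574

d = 1/p = 1000/238 mas = 4.202 pc
M = m − 5 log₁₀ d + 5 = 3.55 − 5·0.6234 + 5 = 5.433
M − M_☉ = 5.433 − 4.83 = 0.603
L/L_☉ = 10^(−0.4 × 0.603) = 0.5739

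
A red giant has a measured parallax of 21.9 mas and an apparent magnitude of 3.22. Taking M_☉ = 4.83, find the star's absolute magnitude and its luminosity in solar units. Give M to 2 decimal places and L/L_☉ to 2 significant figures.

d = 1/p = 1000/21.9 mas = 45.66 pc
M = m − 5 log₁₀ d + 5 = 3.22 − 5·1.6596 + 5 = -0.078
M − M_☉ = -0.078 − 4.83 = -4.908
L/L_☉ = 10^(−0.4 × -4.908) = 91.86

M ≈ -0.08; L/L_☉ ≈ 92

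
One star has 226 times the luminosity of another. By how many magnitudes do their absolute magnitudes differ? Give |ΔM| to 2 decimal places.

Pogson: ΔM = −2.5 log₁₀(ratio) = −2.5 log₁₀(226) = −2.5 × 2.3541 = -5.885

|ΔM| ≈ 5.89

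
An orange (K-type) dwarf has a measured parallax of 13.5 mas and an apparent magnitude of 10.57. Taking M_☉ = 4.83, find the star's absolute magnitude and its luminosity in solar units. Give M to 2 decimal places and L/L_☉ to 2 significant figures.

M ≈ 6.22; L/L_☉ ≈ 0.28

d = 1/p = 1000/13.5 mas = 74.07 pc
M = m − 5 log₁₀ d + 5 = 10.57 − 5·1.8697 + 5 = 6.222
M − M_☉ = 6.222 − 4.83 = 1.392
L/L_☉ = 10^(−0.4 × 1.392) = 0.2775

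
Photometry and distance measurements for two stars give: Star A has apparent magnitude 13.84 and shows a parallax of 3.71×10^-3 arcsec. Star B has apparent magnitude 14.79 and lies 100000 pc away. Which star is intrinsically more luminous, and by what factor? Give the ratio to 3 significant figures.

Star B is more luminous, by a factor of 57400.

Star A: d = 1/p = 1/3.71×10^-3″ = 269.5 pc
Star A: M = m − 5 log₁₀ d + 5 = 13.84 − 5·2.4306 + 5 = 6.687
Star B: M = m − 5 log₁₀ d + 5 = 14.79 − 5·5.0000 + 5 = -5.210
ΔM = M_A − M_B = 6.687 − (-5.210) = 11.897; smaller M is more luminous → Star B.
L ratio = 10^(0.4 |ΔM|) = 10^4.759 = 57380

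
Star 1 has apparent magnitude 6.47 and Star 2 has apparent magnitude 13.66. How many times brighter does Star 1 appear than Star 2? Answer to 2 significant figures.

Δm = 6.47 − (13.66) = -7.19
Flux ratio = 10^(−0.4 Δm) = 10^(−0.4 × -7.19) = 10^2.876 = 751.6

750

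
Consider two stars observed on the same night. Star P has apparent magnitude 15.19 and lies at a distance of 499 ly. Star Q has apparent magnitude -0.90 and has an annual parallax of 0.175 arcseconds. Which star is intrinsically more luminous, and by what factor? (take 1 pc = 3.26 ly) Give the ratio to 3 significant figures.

Star P: d = 499 ly / 3.26 = 153.1 pc
Star P: M = m − 5 log₁₀ d + 5 = 15.19 − 5·2.1849 + 5 = 9.266
Star Q: d = 1/p = 1/0.175″ = 5.714 pc
Star Q: M = m − 5 log₁₀ d + 5 = -0.90 − 5·0.7570 + 5 = 0.315
ΔM = M_P − M_Q = 9.266 − (0.315) = 8.950; smaller M is more luminous → Star Q.
L ratio = 10^(0.4 |ΔM|) = 10^3.580 = 3803

Star Q is more luminous, by a factor of 3800.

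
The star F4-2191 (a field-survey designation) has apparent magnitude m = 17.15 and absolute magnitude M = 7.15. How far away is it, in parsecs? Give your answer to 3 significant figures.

Distance modulus: m − M = 17.15 − (7.15) = 10.000
m − M = 5 log₁₀ d − 5
log₁₀ d = (m − M)/5 + 1 = 3.0000
d = 10^3.0000 = 1000 pc

d ≈ 1000 pc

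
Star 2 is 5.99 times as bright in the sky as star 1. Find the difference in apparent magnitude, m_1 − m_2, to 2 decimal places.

m_1 − m_2 ≈ 1.94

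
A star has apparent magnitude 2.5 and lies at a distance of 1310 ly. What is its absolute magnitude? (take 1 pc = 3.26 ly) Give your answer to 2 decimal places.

M ≈ -5.52

d = 1310 ly / 3.26 = 401.8 pc
5 log₁₀(d/10 pc) = 5 log₁₀(401.8) − 5 = 8.020
M = m − 5 log₁₀(d/10) = 2.5 − 8.020 = -5.520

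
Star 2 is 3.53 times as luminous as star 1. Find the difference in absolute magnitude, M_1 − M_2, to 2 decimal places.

M_1 − M_2 ≈ 1.37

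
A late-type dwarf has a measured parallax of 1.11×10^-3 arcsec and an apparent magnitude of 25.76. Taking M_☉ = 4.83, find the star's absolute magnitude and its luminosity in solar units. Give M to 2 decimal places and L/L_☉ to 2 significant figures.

d = 1/p = 1/1.11×10^-3″ = 900.9 pc
M = m − 5 log₁₀ d + 5 = 25.76 − 5·2.9547 + 5 = 15.987
M − M_☉ = 15.987 − 4.83 = 11.157
L/L_☉ = 10^(−0.4 × 11.157) = 3.446×10^-5

M ≈ 15.99; L/L_☉ ≈ 3.4×10^-5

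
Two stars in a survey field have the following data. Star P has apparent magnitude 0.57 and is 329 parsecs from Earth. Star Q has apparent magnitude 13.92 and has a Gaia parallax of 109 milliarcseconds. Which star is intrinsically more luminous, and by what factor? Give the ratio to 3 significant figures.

Star P: M = m − 5 log₁₀ d + 5 = 0.57 − 5·2.5172 + 5 = -7.016
Star Q: p = 109 mas = 0.109″ → d = 1/p = 9.174 pc
Star Q: M = m − 5 log₁₀ d + 5 = 13.92 − 5·0.9626 + 5 = 14.107
ΔM = M_P − M_Q = -7.016 − (14.107) = -21.123; smaller M is more luminous → Star P.
L ratio = 10^(0.4 |ΔM|) = 10^8.449 = 2.813×10^8

Star P is more luminous, by a factor of 2.81×10^8.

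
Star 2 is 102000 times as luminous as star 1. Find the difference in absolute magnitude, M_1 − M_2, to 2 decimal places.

Pogson: ΔM = −2.5 log₁₀(ratio) = −2.5 log₁₀(102000) = −2.5 × 5.0086 = -12.522
Star 2 is brighter so has the smaller magnitude: M_1 − M_2 is positive.

M_1 − M_2 ≈ 12.52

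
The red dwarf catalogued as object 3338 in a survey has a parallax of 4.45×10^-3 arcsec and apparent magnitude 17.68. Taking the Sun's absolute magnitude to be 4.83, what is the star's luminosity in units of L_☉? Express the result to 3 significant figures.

L/L_☉ ≈ 3.66×10^-3

d = 1/p = 1/4.45×10^-3″ = 224.7 pc
M = m − 5 log₁₀ d + 5 = 17.68 − 5·2.3516 + 5 = 10.922
M − M_☉ = 10.922 − 4.83 = 6.092
L/L_☉ = 10^(−0.4 × 6.092) = 3.658×10^-3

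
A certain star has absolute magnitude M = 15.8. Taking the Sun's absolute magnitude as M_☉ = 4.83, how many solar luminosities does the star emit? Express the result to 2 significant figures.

L/L_☉ ≈ 4.1×10^-5

M − M_☉ = 15.8 − 4.83 = 10.970
L/L_☉ = 10^(−0.4 (M − M_☉)) = 10^-4.388 = 4.093×10^-5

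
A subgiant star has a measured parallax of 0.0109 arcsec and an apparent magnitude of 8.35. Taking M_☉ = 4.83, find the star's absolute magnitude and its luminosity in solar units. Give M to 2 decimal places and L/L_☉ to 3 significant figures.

M ≈ 3.54; L/L_☉ ≈ 3.29

d = 1/p = 1/0.0109″ = 91.74 pc
M = m − 5 log₁₀ d + 5 = 8.35 − 5·1.9626 + 5 = 3.537
M − M_☉ = 3.537 − 4.83 = -1.293
L/L_☉ = 10^(−0.4 × -1.293) = 3.290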